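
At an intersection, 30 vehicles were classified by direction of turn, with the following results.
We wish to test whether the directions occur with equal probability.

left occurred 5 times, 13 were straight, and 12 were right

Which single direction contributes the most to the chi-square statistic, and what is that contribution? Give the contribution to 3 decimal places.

left, 2.500

Under H₀ each category has probability 1/3, so each expected count is 30/3 = 10.
χ² = (5−10)²/10 + (13−10)²/10 + (12−10)²/10
   = 2.5000 + 0.9000 + 0.4000
The largest term is for left: 2.500.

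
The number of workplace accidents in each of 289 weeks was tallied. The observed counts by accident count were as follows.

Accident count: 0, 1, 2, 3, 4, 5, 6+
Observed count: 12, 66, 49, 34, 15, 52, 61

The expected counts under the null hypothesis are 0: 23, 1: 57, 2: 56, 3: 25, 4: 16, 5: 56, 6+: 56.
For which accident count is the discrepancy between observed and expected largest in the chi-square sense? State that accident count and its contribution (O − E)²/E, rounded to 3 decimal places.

0, 5.261

0: (12 − 23)²/23 = 121/23 = 5.2609
1: (66 − 57)²/57 = 81/57 = 1.4211
2: (49 − 56)²/56 = 49/56 = 0.8750
3: (34 − 25)²/25 = 81/25 = 3.2400
4: (15 − 16)²/16 = 1/16 = 0.0625
5: (52 − 56)²/56 = 16/56 = 0.2857
6+: (61 − 56)²/56 = 25/56 = 0.4464
The largest term is for 0: 5.261.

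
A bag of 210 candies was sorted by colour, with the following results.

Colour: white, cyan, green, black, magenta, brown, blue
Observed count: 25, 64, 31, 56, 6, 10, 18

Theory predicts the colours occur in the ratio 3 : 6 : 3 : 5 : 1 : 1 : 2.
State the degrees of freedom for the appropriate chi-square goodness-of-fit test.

There are k = 7 categories and no parameters were estimated from the data, so df = 7 − 1 = 6.

6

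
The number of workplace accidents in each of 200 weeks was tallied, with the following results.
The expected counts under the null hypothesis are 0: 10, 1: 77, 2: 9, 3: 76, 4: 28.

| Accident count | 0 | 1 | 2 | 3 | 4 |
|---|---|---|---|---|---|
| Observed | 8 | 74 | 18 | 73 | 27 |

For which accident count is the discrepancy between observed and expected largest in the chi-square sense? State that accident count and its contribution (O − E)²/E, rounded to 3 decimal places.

2, 9.000

0: (8 − 10)²/10 = 4/10 = 0.4000
1: (74 − 77)²/77 = 9/77 = 0.1169
2: (18 − 9)²/9 = 81/9 = 9.0000
3: (73 − 76)²/76 = 9/76 = 0.1184
4: (27 − 28)²/28 = 1/28 = 0.0357
The largest term is for 2: 9.000.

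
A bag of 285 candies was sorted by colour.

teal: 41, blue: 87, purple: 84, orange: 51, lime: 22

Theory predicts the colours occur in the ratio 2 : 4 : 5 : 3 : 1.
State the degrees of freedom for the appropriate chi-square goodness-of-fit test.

There are k = 5 categories and no parameters were estimated from the data, so df = 5 − 1 = 4.

4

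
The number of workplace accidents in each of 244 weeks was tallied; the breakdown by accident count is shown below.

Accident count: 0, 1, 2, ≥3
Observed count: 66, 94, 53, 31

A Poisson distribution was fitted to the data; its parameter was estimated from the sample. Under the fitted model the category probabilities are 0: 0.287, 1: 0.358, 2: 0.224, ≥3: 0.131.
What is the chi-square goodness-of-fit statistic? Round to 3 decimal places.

Expected counts E_i = n·p_i: 244×0.287 = 70.028, 244×0.358 = 87.352, 244×0.224 = 54.656, 244×0.131 = 31.964.
0: (66 − 70.028)²/70.028 = 16.224784/70.028 = 0.2317
1: (94 − 87.352)²/87.352 = 44.195904/87.352 = 0.5060
2: (53 − 54.656)²/54.656 = 2.742336/54.656 = 0.0502
≥3: (31 − 31.964)²/31.964 = 0.929296/31.964 = 0.0291
Sum = 0.817

0.817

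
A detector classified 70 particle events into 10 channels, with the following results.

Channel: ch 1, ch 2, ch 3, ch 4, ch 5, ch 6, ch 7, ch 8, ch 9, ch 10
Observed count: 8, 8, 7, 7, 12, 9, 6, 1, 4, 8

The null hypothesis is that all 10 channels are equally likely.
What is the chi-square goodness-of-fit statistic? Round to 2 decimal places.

11.14

Under H₀ each category has probability 1/10, so each expected count is 70/10 = 7.
ch 1: (8 − 7)²/7 = 1/7 = 0.143
ch 2: (8 − 7)²/7 = 1/7 = 0.143
ch 3: (7 − 7)²/7 = 0/7 = 0.000
ch 4: (7 − 7)²/7 = 0/7 = 0.000
ch 5: (12 − 7)²/7 = 25/7 = 3.571
ch 6: (9 − 7)²/7 = 4/7 = 0.571
ch 7: (6 − 7)²/7 = 1/7 = 0.143
ch 8: (1 − 7)²/7 = 36/7 = 5.143
ch 9: (4 − 7)²/7 = 9/7 = 1.286
ch 10: (8 − 7)²/7 = 1/7 = 0.143
Sum = 11.14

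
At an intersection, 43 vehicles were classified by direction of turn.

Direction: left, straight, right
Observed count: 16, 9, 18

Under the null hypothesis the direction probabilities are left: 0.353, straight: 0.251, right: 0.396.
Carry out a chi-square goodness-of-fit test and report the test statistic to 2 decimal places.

Expected counts E_i = n·p_i: 43×0.353 = 15.179, 43×0.251 = 10.793, 43×0.396 = 17.028.
left: (16 − 15.179)²/15.179 = 0.674041/15.179 = 0.044
straight: (9 − 10.793)²/10.793 = 3.214849/10.793 = 0.298
right: (18 − 17.028)²/17.028 = 0.944784/17.028 = 0.055
Sum = 0.40

0.40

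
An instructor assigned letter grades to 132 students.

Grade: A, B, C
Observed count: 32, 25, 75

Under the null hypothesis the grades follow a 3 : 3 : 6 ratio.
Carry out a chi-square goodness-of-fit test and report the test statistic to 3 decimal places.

Ratio total = 12. Expected counts: 132×3/12 = 33, 132×3/12 = 33, 132×6/12 = 66.
χ² = (32−33)²/33 + (25−33)²/33 + (75−66)²/66
   = 0.0303 + 1.9394 + 1.2273
Sum = 3.197

3.197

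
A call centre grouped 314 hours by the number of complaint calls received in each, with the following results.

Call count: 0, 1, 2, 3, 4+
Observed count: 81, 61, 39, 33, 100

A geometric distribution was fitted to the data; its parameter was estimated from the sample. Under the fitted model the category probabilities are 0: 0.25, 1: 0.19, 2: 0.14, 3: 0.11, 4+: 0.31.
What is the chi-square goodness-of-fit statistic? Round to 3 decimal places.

Expected counts E_i = n·p_i: 314×0.25 = 78.5, 314×0.19 = 59.66, 314×0.14 = 43.96, 314×0.11 = 34.54, 314×0.31 = 97.34.
χ² = (81−78.5)²/78.5 + (61−59.66)²/59.66 + (39−43.96)²/43.96 + (33−34.54)²/34.54 + (100−97.34)²/97.34
   = 0.0796 + 0.0301 + 0.5596 + 0.0687 + 0.0727
Sum = 0.811

0.811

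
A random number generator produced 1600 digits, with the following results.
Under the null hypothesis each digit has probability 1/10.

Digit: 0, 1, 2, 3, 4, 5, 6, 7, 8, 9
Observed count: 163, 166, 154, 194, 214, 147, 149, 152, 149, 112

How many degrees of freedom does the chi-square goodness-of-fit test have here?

9

There are k = 10 categories and no parameters were estimated from the data, so df = 10 − 1 = 9.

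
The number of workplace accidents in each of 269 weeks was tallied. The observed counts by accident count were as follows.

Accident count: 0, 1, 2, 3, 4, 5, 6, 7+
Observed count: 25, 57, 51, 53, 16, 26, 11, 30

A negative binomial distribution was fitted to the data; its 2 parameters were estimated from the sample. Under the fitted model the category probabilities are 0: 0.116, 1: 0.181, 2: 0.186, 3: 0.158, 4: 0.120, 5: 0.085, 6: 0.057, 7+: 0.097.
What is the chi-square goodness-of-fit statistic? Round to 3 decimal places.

15.714

Expected counts E_i = n·p_i: 269×0.116 = 31.204, 269×0.181 = 48.689, 269×0.186 = 50.034, 269×0.158 = 42.502, 269×0.120 = 32.28, 269×0.085 = 22.865, 269×0.057 = 15.333, 269×0.097 = 26.093.
χ² = (25−31.204)²/31.204 + (57−48.689)²/48.689 + (51−50.034)²/50.034 + (53−42.502)²/42.502 + (16−32.28)²/32.28 + (26−22.865)²/22.865 + (11−15.333)²/15.333 + (30−26.093)²/26.093
   = 1.2335 + 1.4187 + 0.0187 + 2.5930 + 8.2106 + 0.4298 + 1.2245 + 0.5850
Sum = 15.714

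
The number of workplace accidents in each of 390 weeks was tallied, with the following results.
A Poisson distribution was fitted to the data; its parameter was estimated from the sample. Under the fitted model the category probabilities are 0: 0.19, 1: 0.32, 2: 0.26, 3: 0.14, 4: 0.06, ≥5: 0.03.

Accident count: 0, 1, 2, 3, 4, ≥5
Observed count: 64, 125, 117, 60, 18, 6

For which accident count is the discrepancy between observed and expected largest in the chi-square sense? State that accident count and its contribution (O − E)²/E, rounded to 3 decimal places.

≥5, 2.777

Expected counts E_i = n·p_i: 390×0.19 = 74.1, 390×0.32 = 124.8, 390×0.26 = 101.4, 390×0.14 = 54.6, 390×0.06 = 23.4, 390×0.03 = 11.7.
χ² = (64−74.1)²/74.1 + (125−124.8)²/124.8 + (117−101.4)²/101.4 + (60−54.6)²/54.6 + (18−23.4)²/23.4 + (6−11.7)²/11.7
   = 1.3767 + 0.0003 + 2.4000 + 0.5341 + 1.2462 + 2.7769
The largest term is for ≥5: 2.777.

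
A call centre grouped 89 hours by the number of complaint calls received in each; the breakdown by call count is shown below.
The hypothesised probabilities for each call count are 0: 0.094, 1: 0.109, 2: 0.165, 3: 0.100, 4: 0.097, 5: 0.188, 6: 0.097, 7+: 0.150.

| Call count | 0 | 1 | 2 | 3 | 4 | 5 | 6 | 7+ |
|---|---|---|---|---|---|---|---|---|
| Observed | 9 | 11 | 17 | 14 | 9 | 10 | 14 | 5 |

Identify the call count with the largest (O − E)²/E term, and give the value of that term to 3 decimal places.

7+, 5.223

Expected counts E_i = n·p_i: 89×0.094 = 8.366, 89×0.109 = 9.701, 89×0.165 = 14.685, 89×0.100 = 8.9, 89×0.097 = 8.633, 89×0.188 = 16.732, 89×0.097 = 8.633, 89×0.150 = 13.35.
χ² = (9−8.366)²/8.366 + (11−9.701)²/9.701 + (17−14.685)²/14.685 + (14−8.9)²/8.9 + (9−8.633)²/8.633 + (10−16.732)²/16.732 + (14−8.633)²/8.633 + (5−13.35)²/13.35
   = 0.0480 + 0.1739 + 0.3649 + 2.9225 + 0.0156 + 2.7086 + 3.3366 + 5.2227
The largest term is for 7+: 5.223.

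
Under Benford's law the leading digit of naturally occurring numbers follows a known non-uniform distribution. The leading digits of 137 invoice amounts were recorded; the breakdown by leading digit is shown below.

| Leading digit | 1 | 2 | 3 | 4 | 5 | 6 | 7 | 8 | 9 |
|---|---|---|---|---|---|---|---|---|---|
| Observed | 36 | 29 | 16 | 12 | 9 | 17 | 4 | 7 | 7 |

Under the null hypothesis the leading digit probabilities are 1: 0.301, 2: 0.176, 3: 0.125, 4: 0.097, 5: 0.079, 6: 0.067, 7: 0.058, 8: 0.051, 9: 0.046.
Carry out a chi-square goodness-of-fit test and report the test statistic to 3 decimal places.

Expected counts E_i = n·p_i: 137×0.301 = 41.237, 137×0.176 = 24.112, 137×0.125 = 17.125, 137×0.097 = 13.289, 137×0.079 = 10.823, 137×0.067 = 9.179, 137×0.058 = 7.946, 137×0.051 = 6.987, 137×0.046 = 6.302.
χ² = (36−41.237)²/41.237 + (29−24.112)²/24.112 + (16−17.125)²/17.125 + (12−13.289)²/13.289 + (9−10.823)²/10.823 + (17−9.179)²/9.179 + (4−7.946)²/7.946 + (7−6.987)²/6.987 + (7−6.302)²/6.302
   = 0.6651 + 0.9909 + 0.0739 + 0.1250 + 0.3071 + 6.6639 + 1.9596 + 0.0000 + 0.0773
Sum = 10.863

10.863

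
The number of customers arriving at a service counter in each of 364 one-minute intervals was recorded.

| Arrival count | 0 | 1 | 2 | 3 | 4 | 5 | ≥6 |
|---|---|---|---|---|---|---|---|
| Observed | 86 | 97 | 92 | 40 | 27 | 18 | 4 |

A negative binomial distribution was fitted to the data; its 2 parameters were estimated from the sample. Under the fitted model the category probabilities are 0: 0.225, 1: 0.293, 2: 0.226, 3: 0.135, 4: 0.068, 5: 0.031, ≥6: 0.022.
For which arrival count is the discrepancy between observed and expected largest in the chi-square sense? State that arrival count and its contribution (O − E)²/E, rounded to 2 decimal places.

Expected counts E_i = n·p_i: 364×0.225 = 81.9, 364×0.293 = 106.652, 364×0.226 = 82.264, 364×0.135 = 49.14, 364×0.068 = 24.752, 364×0.031 = 11.284, 364×0.022 = 8.008.
0: (86 − 81.9)²/81.9 = 16.81/81.9 = 0.205
1: (97 − 106.652)²/106.652 = 93.161104/106.652 = 0.874
2: (92 − 82.264)²/82.264 = 94.789696/82.264 = 1.152
3: (40 − 49.14)²/49.14 = 83.5396/49.14 = 1.700
4: (27 − 24.752)²/24.752 = 5.053504/24.752 = 0.204
5: (18 − 11.284)²/11.284 = 45.104656/11.284 = 3.997
≥6: (4 − 8.008)²/8.008 = 16.064064/8.008 = 2.006
The largest term is for 5: 4.00.

5, 4.00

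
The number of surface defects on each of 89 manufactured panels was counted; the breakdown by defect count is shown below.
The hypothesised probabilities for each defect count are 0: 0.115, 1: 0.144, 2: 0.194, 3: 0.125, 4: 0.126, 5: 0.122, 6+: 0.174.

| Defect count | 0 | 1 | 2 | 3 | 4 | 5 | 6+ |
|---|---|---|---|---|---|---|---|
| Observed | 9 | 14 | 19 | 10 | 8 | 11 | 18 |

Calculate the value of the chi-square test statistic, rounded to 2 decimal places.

Expected counts E_i = n·p_i: 89×0.115 = 10.235, 89×0.144 = 12.816, 89×0.194 = 17.266, 89×0.125 = 11.125, 89×0.126 = 11.214, 89×0.122 = 10.858, 89×0.174 = 15.486.
0: (9 − 10.235)²/10.235 = 1.525225/10.235 = 0.149
1: (14 − 12.816)²/12.816 = 1.401856/12.816 = 0.109
2: (19 − 17.266)²/17.266 = 3.006756/17.266 = 0.174
3: (10 − 11.125)²/11.125 = 1.265625/11.125 = 0.114
4: (8 − 11.214)²/11.214 = 10.329796/11.214 = 0.921
5: (11 − 10.858)²/10.858 = 0.020164/10.858 = 0.002
6+: (18 − 15.486)²/15.486 = 6.320196/15.486 = 0.408
Sum = 1.88

1.88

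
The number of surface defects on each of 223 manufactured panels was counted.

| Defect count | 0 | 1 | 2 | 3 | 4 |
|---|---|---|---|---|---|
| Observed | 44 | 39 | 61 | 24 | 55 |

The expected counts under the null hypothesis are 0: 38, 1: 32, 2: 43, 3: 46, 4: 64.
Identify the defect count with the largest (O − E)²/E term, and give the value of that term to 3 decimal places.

cat         O        E   (O−E)²/E
0          44       38     0.9474
1          39       32     1.5313
2          61       43     7.5349
3          24       46    10.5217
4          55       64     1.2656
The largest term is for 3: 10.522.

3, 10.522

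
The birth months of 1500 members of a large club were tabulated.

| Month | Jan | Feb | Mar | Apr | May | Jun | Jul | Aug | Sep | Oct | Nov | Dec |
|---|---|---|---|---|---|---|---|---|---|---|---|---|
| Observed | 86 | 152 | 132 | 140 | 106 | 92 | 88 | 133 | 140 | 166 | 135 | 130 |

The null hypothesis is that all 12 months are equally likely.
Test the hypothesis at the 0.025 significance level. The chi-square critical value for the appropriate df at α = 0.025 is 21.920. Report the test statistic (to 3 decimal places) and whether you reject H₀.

Expected count for each of the 12 categories: 1500/12 = 125.
cat         O        E   (O−E)²/E
Jan        86      125    12.1680
Feb       152      125     5.8320
Mar       132      125     0.3920
Apr       140      125     1.8000
May       106      125     2.8880
Jun        92      125     8.7120
Jul        88      125    10.9520
Aug       133      125     0.5120
Sep       140      125     1.8000
Oct       166      125    13.4480
Nov       135      125     0.8000
Dec       130      125     0.2000
Sum = 59.504
df = 11. Since 59.504 > 21.920, we reject H₀.

59.504; reject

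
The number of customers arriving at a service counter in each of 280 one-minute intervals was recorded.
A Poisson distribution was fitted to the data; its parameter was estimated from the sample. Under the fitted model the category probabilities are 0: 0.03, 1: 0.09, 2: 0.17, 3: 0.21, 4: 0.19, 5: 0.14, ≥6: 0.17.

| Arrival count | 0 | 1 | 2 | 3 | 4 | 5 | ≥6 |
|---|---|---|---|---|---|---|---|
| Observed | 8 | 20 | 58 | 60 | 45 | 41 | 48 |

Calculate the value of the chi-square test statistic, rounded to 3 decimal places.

4.739

Expected counts E_i = n·p_i: 280×0.03 = 8.4, 280×0.09 = 25.2, 280×0.17 = 47.6, 280×0.21 = 58.8, 280×0.19 = 53.2, 280×0.14 = 39.2, 280×0.17 = 47.6.
χ² = (8−8.4)²/8.4 + (20−25.2)²/25.2 + (58−47.6)²/47.6 + (60−58.8)²/58.8 + (45−53.2)²/53.2 + (41−39.2)²/39.2 + (48−47.6)²/47.6
   = 0.0190 + 1.0730 + 2.2723 + 0.0245 + 1.2639 + 0.0827 + 0.0034
Sum = 4.739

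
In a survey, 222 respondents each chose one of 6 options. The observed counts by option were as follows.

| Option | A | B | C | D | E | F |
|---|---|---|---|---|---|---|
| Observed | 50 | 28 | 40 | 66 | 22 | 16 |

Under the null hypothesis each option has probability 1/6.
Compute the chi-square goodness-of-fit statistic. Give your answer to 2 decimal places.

Under H₀ each category has probability 1/6, so each expected count is 222/6 = 37.
χ² = (50−37)²/37 + (28−37)²/37 + (40−37)²/37 + (66−37)²/37 + (22−37)²/37 + (16−37)²/37
   = 4.568 + 2.189 + 0.243 + 22.730 + 6.081 + 11.919
Sum = 47.73

47.73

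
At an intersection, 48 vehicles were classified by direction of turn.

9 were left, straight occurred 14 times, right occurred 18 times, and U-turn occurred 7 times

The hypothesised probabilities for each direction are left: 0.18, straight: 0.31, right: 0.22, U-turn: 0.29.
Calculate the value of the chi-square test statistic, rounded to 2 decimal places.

Expected counts E_i = n·p_i: 48×0.18 = 8.64, 48×0.31 = 14.88, 48×0.22 = 10.56, 48×0.29 = 13.92.
cat           O        E   (O−E)²/E
left          9     8.64      0.015
straight     14    14.88      0.052
right        18    10.56      5.242
U-turn        7    13.92      3.440
Sum = 8.75

8.75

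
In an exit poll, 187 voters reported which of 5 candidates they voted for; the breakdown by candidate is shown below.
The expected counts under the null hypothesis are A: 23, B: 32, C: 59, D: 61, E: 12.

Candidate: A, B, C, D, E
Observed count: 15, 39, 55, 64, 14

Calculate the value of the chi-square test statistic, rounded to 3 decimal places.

χ² = (15−23)²/23 + (39−32)²/32 + (55−59)²/59 + (64−61)²/61 + (14−12)²/12
   = 2.7826 + 1.5313 + 0.2712 + 0.1475 + 0.3333
Sum = 5.066

5.066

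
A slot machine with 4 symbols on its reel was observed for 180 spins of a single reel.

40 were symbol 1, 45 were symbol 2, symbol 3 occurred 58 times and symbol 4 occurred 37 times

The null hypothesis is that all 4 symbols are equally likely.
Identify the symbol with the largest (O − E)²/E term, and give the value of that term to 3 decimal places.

Under H₀ each category has probability 1/4, so each expected count is 180/4 = 45.
symbol 1: (40 − 45)²/45 = 25/45 = 0.5556
symbol 2: (45 − 45)²/45 = 0/45 = 0.0000
symbol 3: (58 − 45)²/45 = 169/45 = 3.7556
symbol 4: (37 − 45)²/45 = 64/45 = 1.4222
The largest term is for symbol 3: 3.756.

symbol 3, 3.756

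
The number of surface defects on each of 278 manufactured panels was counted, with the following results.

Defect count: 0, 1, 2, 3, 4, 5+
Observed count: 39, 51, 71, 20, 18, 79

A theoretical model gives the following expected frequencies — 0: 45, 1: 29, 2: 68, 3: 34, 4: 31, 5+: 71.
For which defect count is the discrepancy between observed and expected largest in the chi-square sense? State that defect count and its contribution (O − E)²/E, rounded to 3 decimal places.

1, 16.690

χ² = (39−45)²/45 + (51−29)²/29 + (71−68)²/68 + (20−34)²/34 + (18−31)²/31 + (79−71)²/71
   = 0.8000 + 16.6897 + 0.1324 + 5.7647 + 5.4516 + 0.9014
The largest term is for 1: 16.690.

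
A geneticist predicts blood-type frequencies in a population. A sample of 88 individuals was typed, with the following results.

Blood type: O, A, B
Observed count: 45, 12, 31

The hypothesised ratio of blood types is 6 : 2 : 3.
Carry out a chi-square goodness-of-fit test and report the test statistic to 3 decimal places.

Ratio total = 11. Expected counts: 88×6/11 = 48, 88×2/11 = 16, 88×3/11 = 24.
cat         O        E   (O−E)²/E
O          45       48     0.1875
A          12       16     1.0000
B          31       24     2.0417
Sum = 3.229

3.229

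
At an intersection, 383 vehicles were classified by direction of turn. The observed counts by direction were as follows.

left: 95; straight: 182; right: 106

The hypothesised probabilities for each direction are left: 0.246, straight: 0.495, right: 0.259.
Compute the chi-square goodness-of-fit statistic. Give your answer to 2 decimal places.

Expected counts E_i = n·p_i: 383×0.246 = 94.218, 383×0.495 = 189.585, 383×0.259 = 99.197.
χ² = (95−94.218)²/94.218 + (182−189.585)²/189.585 + (106−99.197)²/99.197
   = 0.006 + 0.303 + 0.467
Sum = 0.78

0.78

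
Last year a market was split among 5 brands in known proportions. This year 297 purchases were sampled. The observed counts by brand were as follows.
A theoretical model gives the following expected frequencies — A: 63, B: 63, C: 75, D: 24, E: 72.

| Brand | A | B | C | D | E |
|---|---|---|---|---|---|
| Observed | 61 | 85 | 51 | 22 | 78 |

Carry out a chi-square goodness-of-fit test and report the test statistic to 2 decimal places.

χ² = (61−63)²/63 + (85−63)²/63 + (51−75)²/75 + (22−24)²/24 + (78−72)²/72
   = 0.063 + 7.683 + 7.680 + 0.167 + 0.500
Sum = 16.09

16.09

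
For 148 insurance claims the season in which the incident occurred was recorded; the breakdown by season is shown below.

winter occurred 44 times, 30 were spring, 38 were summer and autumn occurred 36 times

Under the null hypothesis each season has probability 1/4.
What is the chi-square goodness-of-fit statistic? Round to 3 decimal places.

Under H₀ each category has probability 1/4, so each expected count is 148/4 = 37.
cat         O        E   (O−E)²/E
winter     44       37     1.3243
spring     30       37     1.3243
summer     38       37     0.0270
autumn     36       37     0.0270
Sum = 2.703

2.703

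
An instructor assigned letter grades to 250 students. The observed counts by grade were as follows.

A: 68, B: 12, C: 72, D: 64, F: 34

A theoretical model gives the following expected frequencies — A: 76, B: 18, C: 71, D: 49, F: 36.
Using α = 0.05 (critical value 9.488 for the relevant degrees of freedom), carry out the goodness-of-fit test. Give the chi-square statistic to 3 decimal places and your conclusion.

7.559; do not reject

χ² = (68−76)²/76 + (12−18)²/18 + (72−71)²/71 + (64−49)²/49 + (34−36)²/36
   = 0.8421 + 2.0000 + 0.0141 + 4.5918 + 0.1111
Sum = 7.559
df = 4. Since 7.559 < 9.488, we do not reject H₀.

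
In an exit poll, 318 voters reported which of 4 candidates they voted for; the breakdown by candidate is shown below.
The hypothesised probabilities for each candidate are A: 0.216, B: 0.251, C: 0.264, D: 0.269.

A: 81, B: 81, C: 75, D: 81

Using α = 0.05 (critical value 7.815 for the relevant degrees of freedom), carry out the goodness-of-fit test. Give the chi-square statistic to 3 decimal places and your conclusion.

3.420; do not reject

Expected counts E_i = n·p_i: 318×0.216 = 68.688, 318×0.251 = 79.818, 318×0.264 = 83.952, 318×0.269 = 85.542.
A: (81 − 68.688)²/68.688 = 151.585344/68.688 = 2.2069
B: (81 − 79.818)²/79.818 = 1.397124/79.818 = 0.0175
C: (75 − 83.952)²/83.952 = 80.138304/83.952 = 0.9546
D: (81 − 85.542)²/85.542 = 20.629764/85.542 = 0.2412
Sum = 3.420
df = 3. Since 3.420 < 7.815, we do not reject H₀.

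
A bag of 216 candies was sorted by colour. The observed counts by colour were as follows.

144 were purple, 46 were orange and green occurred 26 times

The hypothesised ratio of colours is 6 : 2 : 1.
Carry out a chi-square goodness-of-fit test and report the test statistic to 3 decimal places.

0.250

Ratio total = 9. Expected counts: 216×6/9 = 144, 216×2/9 = 48, 216×1/9 = 24.
χ² = (144−144)²/144 + (46−48)²/48 + (26−24)²/24
   = 0.0000 + 0.0833 + 0.1667
Sum = 0.250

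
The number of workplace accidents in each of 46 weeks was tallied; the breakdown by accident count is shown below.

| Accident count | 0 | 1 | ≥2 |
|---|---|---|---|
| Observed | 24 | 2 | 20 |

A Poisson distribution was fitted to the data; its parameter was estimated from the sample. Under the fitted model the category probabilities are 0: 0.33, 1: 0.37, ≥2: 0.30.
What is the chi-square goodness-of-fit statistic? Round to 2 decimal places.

21.17

Expected counts E_i = n·p_i: 46×0.33 = 15.18, 46×0.37 = 17.02, 46×0.30 = 13.8.
0: (24 − 15.18)²/15.18 = 77.7924/15.18 = 5.125
1: (2 − 17.02)²/17.02 = 225.6004/17.02 = 13.255
≥2: (20 − 13.8)²/13.8 = 38.44/13.8 = 2.786
Sum = 21.17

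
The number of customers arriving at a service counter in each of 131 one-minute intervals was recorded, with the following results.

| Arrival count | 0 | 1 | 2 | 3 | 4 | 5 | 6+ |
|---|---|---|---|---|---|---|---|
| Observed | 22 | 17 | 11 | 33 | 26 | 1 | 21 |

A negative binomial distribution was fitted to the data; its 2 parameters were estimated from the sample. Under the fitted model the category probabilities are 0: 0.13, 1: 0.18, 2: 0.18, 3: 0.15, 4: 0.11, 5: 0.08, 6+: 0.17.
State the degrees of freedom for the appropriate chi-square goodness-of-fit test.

There are k = 7 categories and 2 parameters estimated from the data, so df = 7 − 1 − 2 = 4.

4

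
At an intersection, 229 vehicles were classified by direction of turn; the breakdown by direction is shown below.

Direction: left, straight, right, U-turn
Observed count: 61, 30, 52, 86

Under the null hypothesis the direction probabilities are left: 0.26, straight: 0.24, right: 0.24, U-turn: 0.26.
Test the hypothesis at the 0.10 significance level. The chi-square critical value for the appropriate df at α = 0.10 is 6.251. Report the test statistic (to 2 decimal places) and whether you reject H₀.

Expected counts E_i = n·p_i: 229×0.26 = 59.54, 229×0.24 = 54.96, 229×0.24 = 54.96, 229×0.26 = 59.54.
cat           O        E   (O−E)²/E
left         61    59.54      0.036
straight     30    54.96     11.336
right        52    54.96      0.159
U-turn       86    59.54     11.759
Sum = 23.29
df = 3. Since 23.29 > 6.251, we reject H₀.

23.29; reject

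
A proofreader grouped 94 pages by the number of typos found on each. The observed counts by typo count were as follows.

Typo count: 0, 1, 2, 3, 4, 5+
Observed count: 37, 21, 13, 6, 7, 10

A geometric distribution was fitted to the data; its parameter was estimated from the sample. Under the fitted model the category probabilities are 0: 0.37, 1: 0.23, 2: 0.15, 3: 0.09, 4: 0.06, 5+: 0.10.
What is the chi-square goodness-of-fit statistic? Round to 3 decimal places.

1.327

Expected counts E_i = n·p_i: 94×0.37 = 34.78, 94×0.23 = 21.62, 94×0.15 = 14.1, 94×0.09 = 8.46, 94×0.06 = 5.64, 94×0.10 = 9.4.
0: (37 − 34.78)²/34.78 = 4.9284/34.78 = 0.1417
1: (21 − 21.62)²/21.62 = 0.3844/21.62 = 0.0178
2: (13 − 14.1)²/14.1 = 1.21/14.1 = 0.0858
3: (6 − 8.46)²/8.46 = 6.0516/8.46 = 0.7153
4: (7 − 5.64)²/5.64 = 1.8496/5.64 = 0.3279
5+: (10 − 9.4)²/9.4 = 0.36/9.4 = 0.0383
Sum = 1.327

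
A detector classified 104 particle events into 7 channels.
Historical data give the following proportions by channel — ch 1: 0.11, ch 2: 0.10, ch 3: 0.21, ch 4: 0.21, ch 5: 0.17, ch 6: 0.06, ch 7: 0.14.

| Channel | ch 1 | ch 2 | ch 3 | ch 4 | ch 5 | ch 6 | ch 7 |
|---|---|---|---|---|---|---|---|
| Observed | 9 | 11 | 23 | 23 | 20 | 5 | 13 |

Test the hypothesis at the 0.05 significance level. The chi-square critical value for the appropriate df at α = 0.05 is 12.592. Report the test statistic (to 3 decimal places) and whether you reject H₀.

1.396; do not reject

Expected counts E_i = n·p_i: 104×0.11 = 11.44, 104×0.10 = 10.4, 104×0.21 = 21.84, 104×0.21 = 21.84, 104×0.17 = 17.68, 104×0.06 = 6.24, 104×0.14 = 14.56.
ch 1: (9 − 11.44)²/11.44 = 5.9536/11.44 = 0.5204
ch 2: (11 − 10.4)²/10.4 = 0.36/10.4 = 0.0346
ch 3: (23 − 21.84)²/21.84 = 1.3456/21.84 = 0.0616
ch 4: (23 − 21.84)²/21.84 = 1.3456/21.84 = 0.0616
ch 5: (20 − 17.68)²/17.68 = 5.3824/17.68 = 0.3044
ch 6: (5 − 6.24)²/6.24 = 1.5376/6.24 = 0.2464
ch 7: (13 − 14.56)²/14.56 = 2.4336/14.56 = 0.1671
Sum = 1.396
df = 6. Since 1.396 < 12.592, we do not reject H₀.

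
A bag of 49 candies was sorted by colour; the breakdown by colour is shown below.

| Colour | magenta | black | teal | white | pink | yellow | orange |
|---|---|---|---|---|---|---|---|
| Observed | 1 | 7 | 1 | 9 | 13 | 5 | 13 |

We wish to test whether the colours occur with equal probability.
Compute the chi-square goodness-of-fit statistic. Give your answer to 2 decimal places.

21.71

Expected count for each of the 7 categories: 49/7 = 7.
magenta: (1 − 7)²/7 = 36/7 = 5.143
black: (7 − 7)²/7 = 0/7 = 0.000
teal: (1 − 7)²/7 = 36/7 = 5.143
white: (9 − 7)²/7 = 4/7 = 0.571
pink: (13 − 7)²/7 = 36/7 = 5.143
yellow: (5 − 7)²/7 = 4/7 = 0.571
orange: (13 − 7)²/7 = 36/7 = 5.143
Sum = 21.71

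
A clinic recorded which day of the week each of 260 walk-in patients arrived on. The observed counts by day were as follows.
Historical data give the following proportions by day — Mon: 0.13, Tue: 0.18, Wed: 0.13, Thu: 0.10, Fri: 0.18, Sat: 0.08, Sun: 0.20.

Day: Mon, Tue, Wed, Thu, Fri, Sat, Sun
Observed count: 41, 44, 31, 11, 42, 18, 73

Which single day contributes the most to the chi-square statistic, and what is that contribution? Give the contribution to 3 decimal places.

Expected counts E_i = n·p_i: 260×0.13 = 33.8, 260×0.18 = 46.8, 260×0.13 = 33.8, 260×0.10 = 26, 260×0.18 = 46.8, 260×0.08 = 20.8, 260×0.20 = 52.
Mon: (41 − 33.8)²/33.8 = 51.84/33.8 = 1.5337
Tue: (44 − 46.8)²/46.8 = 7.84/46.8 = 0.1675
Wed: (31 − 33.8)²/33.8 = 7.84/33.8 = 0.2320
Thu: (11 − 26)²/26 = 225/26 = 8.6538
Fri: (42 − 46.8)²/46.8 = 23.04/46.8 = 0.4923
Sat: (18 − 20.8)²/20.8 = 7.84/20.8 = 0.3769
Sun: (73 − 52)²/52 = 441/52 = 8.4808
The largest term is for Thu: 8.654.

Thu, 8.654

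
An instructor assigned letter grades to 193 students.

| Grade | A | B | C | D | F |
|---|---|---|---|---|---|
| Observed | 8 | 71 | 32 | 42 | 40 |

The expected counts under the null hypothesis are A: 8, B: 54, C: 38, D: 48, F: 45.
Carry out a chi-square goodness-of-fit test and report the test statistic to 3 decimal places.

7.605

cat         O        E   (O−E)²/E
A           8        8     0.0000
B          71       54     5.3519
C          32       38     0.9474
D          42       48     0.7500
F          40       45     0.5556
Sum = 7.605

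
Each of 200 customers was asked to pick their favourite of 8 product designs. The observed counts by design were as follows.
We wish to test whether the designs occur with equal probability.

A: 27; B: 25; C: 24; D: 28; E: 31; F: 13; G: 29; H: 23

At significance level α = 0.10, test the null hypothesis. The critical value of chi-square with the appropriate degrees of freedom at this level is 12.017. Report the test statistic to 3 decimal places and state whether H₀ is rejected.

8.560; do not reject

Expected count for each of the 8 categories: 200/8 = 25.
χ² = (27−25)²/25 + (25−25)²/25 + (24−25)²/25 + (28−25)²/25 + (31−25)²/25 + (13−25)²/25 + (29−25)²/25 + (23−25)²/25
   = 0.1600 + 0.0000 + 0.0400 + 0.3600 + 1.4400 + 5.7600 + 0.6400 + 0.1600
Sum = 8.560
df = 7. Since 8.560 < 12.017, we do not reject H₀.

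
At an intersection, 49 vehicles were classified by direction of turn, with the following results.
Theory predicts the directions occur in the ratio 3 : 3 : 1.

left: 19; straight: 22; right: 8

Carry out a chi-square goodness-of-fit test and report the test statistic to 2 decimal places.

0.38

Ratio total = 7. Expected counts: 49×3/7 = 21, 49×3/7 = 21, 49×1/7 = 7.
left: (19 − 21)²/21 = 4/21 = 0.190
straight: (22 − 21)²/21 = 1/21 = 0.048
right: (8 − 7)²/7 = 1/7 = 0.143
Sum = 0.38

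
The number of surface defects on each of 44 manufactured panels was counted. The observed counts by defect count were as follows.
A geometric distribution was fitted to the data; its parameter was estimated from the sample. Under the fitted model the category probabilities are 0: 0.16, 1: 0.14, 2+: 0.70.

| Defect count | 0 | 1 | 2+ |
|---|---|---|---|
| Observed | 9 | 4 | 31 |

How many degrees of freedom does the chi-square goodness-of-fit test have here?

There are k = 3 categories and 1 parameter estimated from the data, so df = 3 − 1 − 1 = 1.

1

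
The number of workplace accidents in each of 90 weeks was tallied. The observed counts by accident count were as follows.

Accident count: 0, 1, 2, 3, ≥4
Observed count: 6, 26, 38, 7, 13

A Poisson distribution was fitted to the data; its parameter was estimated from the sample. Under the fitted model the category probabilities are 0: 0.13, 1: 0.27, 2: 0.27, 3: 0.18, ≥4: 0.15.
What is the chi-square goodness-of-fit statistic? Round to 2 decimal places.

15.86

Expected counts E_i = n·p_i: 90×0.13 = 11.7, 90×0.27 = 24.3, 90×0.27 = 24.3, 90×0.18 = 16.2, 90×0.15 = 13.5.
χ² = (6−11.7)²/11.7 + (26−24.3)²/24.3 + (38−24.3)²/24.3 + (7−16.2)²/16.2 + (13−13.5)²/13.5
   = 2.777 + 0.119 + 7.724 + 5.225 + 0.019
Sum = 15.86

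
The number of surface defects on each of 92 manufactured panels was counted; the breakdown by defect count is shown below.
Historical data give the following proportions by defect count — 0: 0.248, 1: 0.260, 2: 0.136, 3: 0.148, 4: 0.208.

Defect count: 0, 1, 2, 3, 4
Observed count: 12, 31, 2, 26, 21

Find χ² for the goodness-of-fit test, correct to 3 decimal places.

Expected counts E_i = n·p_i: 92×0.248 = 22.816, 92×0.260 = 23.92, 92×0.136 = 12.512, 92×0.148 = 13.616, 92×0.208 = 19.136.
χ² = (12−22.816)²/22.816 + (31−23.92)²/23.92 + (2−12.512)²/12.512 + (26−13.616)²/13.616 + (21−19.136)²/19.136
   = 5.1274 + 2.0956 + 8.8317 + 11.2635 + 0.1816
Sum = 27.500

27.500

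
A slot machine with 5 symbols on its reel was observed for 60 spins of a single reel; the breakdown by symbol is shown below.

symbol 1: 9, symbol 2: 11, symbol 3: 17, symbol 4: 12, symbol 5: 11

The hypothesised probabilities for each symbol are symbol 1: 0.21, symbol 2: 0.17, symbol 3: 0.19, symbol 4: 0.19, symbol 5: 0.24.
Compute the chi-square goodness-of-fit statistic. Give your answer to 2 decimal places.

Expected counts E_i = n·p_i: 60×0.21 = 12.6, 60×0.17 = 10.2, 60×0.19 = 11.4, 60×0.19 = 11.4, 60×0.24 = 14.4.
symbol 1: (9 − 12.6)²/12.6 = 12.96/12.6 = 1.029
symbol 2: (11 − 10.2)²/10.2 = 0.64/10.2 = 0.063
symbol 3: (17 − 11.4)²/11.4 = 31.36/11.4 = 2.751
symbol 4: (12 − 11.4)²/11.4 = 0.36/11.4 = 0.032
symbol 5: (11 − 14.4)²/14.4 = 11.56/14.4 = 0.803
Sum = 4.68

4.68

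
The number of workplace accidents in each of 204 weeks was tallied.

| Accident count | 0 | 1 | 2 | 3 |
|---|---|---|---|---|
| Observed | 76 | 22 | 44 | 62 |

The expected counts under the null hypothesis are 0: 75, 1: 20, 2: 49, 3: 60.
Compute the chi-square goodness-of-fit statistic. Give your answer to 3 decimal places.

0.790

cat         O        E   (O−E)²/E
0          76       75     0.0133
1          22       20     0.2000
2          44       49     0.5102
3          62       60     0.0667
Sum = 0.790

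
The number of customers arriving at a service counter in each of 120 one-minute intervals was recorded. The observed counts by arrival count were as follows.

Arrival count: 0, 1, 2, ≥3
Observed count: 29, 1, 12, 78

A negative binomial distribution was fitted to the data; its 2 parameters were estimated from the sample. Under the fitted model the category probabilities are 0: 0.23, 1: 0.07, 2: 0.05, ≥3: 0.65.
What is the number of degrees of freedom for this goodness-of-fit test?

There are k = 4 categories and 2 parameters estimated from the data, so df = 4 − 1 − 2 = 1.

1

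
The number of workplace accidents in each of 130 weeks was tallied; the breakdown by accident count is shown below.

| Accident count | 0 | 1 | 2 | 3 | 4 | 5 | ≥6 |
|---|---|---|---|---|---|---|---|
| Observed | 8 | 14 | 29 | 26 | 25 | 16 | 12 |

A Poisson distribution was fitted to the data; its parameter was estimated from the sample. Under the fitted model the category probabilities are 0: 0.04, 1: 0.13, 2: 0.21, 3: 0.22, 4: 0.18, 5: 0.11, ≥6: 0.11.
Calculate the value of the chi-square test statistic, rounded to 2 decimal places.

3.03

Expected counts E_i = n·p_i: 130×0.04 = 5.2, 130×0.13 = 16.9, 130×0.21 = 27.3, 130×0.22 = 28.6, 130×0.18 = 23.4, 130×0.11 = 14.3, 130×0.11 = 14.3.
χ² = (8−5.2)²/5.2 + (14−16.9)²/16.9 + (29−27.3)²/27.3 + (26−28.6)²/28.6 + (25−23.4)²/23.4 + (16−14.3)²/14.3 + (12−14.3)²/14.3
   = 1.508 + 0.498 + 0.106 + 0.236 + 0.109 + 0.202 + 0.370
Sum = 3.03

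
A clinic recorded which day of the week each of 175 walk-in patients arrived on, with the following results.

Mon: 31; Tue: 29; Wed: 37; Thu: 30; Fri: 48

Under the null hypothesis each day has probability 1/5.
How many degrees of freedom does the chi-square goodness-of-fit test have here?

4

There are k = 5 categories and no parameters were estimated from the data, so df = 5 − 1 = 4.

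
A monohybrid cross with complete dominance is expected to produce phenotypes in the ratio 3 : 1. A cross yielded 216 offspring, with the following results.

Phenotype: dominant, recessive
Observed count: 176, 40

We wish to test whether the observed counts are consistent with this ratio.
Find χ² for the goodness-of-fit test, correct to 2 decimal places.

Ratio total = 4. Expected counts: 216×3/4 = 162, 216×1/4 = 54.
χ² = (176−162)²/162 + (40−54)²/54
   = 1.210 + 3.630
Sum = 4.84

4.84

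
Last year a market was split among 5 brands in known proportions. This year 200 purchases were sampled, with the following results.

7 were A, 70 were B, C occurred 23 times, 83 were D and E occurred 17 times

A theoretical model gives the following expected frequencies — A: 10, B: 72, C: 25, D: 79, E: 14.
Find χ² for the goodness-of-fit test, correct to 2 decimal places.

A: (7 − 10)²/10 = 9/10 = 0.900
B: (70 − 72)²/72 = 4/72 = 0.056
C: (23 − 25)²/25 = 4/25 = 0.160
D: (83 − 79)²/79 = 16/79 = 0.203
E: (17 − 14)²/14 = 9/14 = 0.643
Sum = 1.96

1.96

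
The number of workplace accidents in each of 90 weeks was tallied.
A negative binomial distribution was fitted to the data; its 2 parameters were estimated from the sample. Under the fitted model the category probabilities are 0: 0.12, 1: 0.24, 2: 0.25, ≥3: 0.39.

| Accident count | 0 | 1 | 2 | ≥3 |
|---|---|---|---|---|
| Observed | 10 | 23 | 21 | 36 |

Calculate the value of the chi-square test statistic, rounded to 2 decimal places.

Expected counts E_i = n·p_i: 90×0.12 = 10.8, 90×0.24 = 21.6, 90×0.25 = 22.5, 90×0.39 = 35.1.
cat         O        E   (O−E)²/E
0          10     10.8      0.059
1          23     21.6      0.091
2          21     22.5      0.100
≥3         36     35.1      0.023
Sum = 0.27

0.27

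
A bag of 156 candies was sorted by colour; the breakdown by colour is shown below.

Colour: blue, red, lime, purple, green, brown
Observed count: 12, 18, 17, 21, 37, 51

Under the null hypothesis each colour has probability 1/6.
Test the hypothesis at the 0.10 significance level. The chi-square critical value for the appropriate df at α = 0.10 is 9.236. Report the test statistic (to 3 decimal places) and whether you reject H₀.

Expected count for each of the 6 categories: 156/6 = 26.
cat         O        E   (O−E)²/E
blue       12       26     7.5385
red        18       26     2.4615
lime       17       26     3.1154
purple     21       26     0.9615
green      37       26     4.6538
brown      51       26    24.0385
Sum = 42.769
df = 5. Since 42.769 > 9.236, we reject H₀.

42.769; reject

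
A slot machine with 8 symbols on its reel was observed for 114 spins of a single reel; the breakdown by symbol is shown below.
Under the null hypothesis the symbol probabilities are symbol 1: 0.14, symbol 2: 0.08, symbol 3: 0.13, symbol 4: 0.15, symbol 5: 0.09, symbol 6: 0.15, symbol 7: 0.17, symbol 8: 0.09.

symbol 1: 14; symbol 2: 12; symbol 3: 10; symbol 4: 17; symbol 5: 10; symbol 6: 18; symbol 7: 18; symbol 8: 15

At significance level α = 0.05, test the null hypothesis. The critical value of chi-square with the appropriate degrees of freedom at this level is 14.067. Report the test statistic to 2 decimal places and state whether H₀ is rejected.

Expected counts E_i = n·p_i: 114×0.14 = 15.96, 114×0.08 = 9.12, 114×0.13 = 14.82, 114×0.15 = 17.1, 114×0.09 = 10.26, 114×0.15 = 17.1, 114×0.17 = 19.38, 114×0.09 = 10.26.
cat           O        E   (O−E)²/E
symbol 1     14    15.96      0.241
symbol 2     12     9.12      0.909
symbol 3     10    14.82      1.568
symbol 4     17     17.1      0.001
symbol 5     10    10.26      0.007
symbol 6     18     17.1      0.047
symbol 7     18    19.38      0.098
symbol 8     15    10.26      2.190
Sum = 5.06
df = 7. Since 5.06 < 14.067, we do not reject H₀.

5.06; do not reject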